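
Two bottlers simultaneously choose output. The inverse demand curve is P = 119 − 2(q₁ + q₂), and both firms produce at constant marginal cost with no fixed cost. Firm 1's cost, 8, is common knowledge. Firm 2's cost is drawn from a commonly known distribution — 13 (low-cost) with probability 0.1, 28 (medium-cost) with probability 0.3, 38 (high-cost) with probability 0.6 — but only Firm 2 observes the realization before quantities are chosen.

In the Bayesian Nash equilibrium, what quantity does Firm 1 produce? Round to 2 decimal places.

22.58

Type-c best response for Firm 2: q₂(c) = (119 − c)/4 − q₁/2.
Firm 1 maximizes expected profit; its first-order condition is 119 − 4q₁ − 2E[q₂] − 8 = 0.
Substituting E[q₂] and solving: E[c₂] = 32.5, so q₁ = (119 − 2·8 + 32.5)/6 = 22.5833.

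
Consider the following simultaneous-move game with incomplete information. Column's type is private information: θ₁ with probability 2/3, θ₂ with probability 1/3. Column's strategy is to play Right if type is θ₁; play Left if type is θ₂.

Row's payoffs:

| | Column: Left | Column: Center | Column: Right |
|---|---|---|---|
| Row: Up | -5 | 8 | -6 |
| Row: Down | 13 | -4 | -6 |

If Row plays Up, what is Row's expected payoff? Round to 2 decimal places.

Take the expectation over Column's type, weighting each type's action by its prior probability.
E[Up] = 2/3·(-6) + 1/3·(-5) = (-4) + (-5/3) = -17/3

-5.67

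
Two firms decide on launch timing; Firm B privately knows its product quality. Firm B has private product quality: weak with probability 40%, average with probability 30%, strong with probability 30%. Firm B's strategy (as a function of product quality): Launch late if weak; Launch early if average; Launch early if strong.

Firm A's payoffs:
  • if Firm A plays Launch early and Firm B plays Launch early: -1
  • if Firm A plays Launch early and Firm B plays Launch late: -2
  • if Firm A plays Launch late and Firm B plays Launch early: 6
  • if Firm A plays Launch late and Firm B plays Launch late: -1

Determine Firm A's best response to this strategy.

Compute Firm A's expected payoff for each action, taking the expectation over Firm B's type.
E[Launch early] = 0.4·(-2) + 0.3·(-1) + 0.3·(-1) = -1.4
E[Launch late] = 0.4·(-1) + 0.3·(6) + 0.3·(6) = 3.2
Best response: Launch late (3.2 is the largest).

Launch late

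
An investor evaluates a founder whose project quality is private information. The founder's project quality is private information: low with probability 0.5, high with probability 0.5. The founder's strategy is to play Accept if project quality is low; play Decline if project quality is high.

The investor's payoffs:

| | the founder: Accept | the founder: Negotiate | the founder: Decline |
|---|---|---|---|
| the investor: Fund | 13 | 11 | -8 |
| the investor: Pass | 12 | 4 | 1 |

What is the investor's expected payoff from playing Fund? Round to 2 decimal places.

2.50

E[Fund] = 0.5·13 + 0.5·(-8) = 6.5 + (-4) = 2.5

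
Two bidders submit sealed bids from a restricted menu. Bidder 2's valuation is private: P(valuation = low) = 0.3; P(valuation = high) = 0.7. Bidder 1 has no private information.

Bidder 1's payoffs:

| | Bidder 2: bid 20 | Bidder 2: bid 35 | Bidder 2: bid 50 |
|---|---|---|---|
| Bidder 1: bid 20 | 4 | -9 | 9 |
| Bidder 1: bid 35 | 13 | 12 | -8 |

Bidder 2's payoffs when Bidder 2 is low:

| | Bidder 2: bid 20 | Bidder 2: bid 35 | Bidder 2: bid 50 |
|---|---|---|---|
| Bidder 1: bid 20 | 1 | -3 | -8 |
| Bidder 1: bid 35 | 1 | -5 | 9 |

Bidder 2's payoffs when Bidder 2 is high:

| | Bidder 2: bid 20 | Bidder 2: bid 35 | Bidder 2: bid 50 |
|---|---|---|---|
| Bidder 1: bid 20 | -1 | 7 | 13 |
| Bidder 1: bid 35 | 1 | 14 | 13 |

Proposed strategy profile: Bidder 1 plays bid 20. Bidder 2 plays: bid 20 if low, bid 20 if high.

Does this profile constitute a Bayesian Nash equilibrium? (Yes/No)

A profile is a BNE iff every type of every player is best-responding given beliefs about the other side.
Bidder 1 plays bid 20: E[bid 20] = 0.3·(4) + 0.7·(4) = 4; E[bid 35] = 13. Not best-responding. ✗
Bidder 2 (valuation low), facing bid 20: bid 20 gives 1, bid 35 gives -3, bid 50 gives -8. Proposed bid 20 is best. ✓
Bidder 2 (valuation high), facing bid 20: bid 20 gives -1, bid 35 gives 7, bid 50 gives 13. Proposed bid 20 is not best — profitable deviation exists. ✗

No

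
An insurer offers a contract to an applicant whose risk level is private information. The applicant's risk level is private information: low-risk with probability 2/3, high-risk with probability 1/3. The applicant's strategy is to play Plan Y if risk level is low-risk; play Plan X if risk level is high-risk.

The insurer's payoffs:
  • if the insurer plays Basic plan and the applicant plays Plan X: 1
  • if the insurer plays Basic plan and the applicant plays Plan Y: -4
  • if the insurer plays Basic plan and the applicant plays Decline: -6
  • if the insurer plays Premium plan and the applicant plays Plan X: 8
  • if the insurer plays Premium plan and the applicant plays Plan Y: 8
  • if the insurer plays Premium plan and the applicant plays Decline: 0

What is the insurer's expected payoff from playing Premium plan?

E[Premium plan] = 2/3·8 + 1/3·8 = 16/3 + 8/3 = 8

8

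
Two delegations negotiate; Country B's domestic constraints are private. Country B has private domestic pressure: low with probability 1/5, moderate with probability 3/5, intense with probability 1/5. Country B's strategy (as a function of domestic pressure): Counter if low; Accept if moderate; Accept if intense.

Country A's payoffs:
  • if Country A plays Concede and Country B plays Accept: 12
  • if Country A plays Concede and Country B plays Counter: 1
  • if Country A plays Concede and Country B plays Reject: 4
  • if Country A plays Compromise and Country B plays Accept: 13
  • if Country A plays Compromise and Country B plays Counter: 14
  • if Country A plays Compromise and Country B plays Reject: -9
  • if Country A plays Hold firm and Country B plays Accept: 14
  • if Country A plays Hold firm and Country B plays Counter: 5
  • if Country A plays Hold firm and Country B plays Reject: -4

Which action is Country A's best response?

Compromise

E[Concede] = 1/5·(1) + 3/5·(12) + 1/5·(12) = 49/5
E[Compromise] = 1/5·(14) + 3/5·(13) + 1/5·(13) = 66/5
E[Hold firm] = 1/5·(5) + 3/5·(14) + 1/5·(14) = 61/5
Best response: Compromise (66/5 is the largest).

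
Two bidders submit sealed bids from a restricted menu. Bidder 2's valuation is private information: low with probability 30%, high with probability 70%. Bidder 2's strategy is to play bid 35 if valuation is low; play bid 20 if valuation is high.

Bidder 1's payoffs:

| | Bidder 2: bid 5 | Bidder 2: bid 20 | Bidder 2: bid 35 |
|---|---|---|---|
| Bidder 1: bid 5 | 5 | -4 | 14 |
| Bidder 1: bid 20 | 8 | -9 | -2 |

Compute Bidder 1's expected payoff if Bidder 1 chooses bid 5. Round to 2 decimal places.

1.40

Take the expectation over Bidder 2's valuation, weighting each type's action by its prior probability.
E[bid 5] = 0.3·14 + 0.7·(-4) = 4.2 + (-2.8) = 1.4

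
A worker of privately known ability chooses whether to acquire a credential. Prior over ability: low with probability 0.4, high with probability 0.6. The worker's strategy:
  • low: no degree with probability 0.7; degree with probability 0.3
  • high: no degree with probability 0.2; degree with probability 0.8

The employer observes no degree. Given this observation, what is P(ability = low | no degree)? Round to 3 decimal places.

0.700

P(no degree) = 0.4·0.7 + 0.6·0.2 = 0.4
P(low | no degree) = (0.4·0.7) / 0.4 = 0.28 / 0.4 = 0.7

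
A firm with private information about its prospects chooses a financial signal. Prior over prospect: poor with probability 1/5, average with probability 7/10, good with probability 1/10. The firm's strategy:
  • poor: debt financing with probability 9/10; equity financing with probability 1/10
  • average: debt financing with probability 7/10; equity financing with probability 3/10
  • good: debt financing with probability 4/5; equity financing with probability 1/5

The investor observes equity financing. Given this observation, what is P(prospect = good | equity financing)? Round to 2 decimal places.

P(equity financing) = (1/5)·(1/10) + (7/10)·(3/10) + (1/10)·(1/5) = 1/4
P(good | equity financing) = ((1/10)·(1/5)) / (1/4) = (1/50) / (1/4) = 2/25

0.08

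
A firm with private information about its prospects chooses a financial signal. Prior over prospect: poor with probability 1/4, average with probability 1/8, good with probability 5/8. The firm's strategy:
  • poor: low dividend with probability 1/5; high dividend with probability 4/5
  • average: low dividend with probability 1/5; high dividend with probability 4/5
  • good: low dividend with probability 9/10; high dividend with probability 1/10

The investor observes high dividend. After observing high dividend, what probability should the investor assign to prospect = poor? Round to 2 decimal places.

0.55

P(high dividend) = (1/4)·(4/5) + (1/8)·(4/5) + (5/8)·(1/10) = 29/80
P(poor | high dividend) = ((1/4)·(4/5)) / (29/80) = (1/5) / (29/80) = 16/29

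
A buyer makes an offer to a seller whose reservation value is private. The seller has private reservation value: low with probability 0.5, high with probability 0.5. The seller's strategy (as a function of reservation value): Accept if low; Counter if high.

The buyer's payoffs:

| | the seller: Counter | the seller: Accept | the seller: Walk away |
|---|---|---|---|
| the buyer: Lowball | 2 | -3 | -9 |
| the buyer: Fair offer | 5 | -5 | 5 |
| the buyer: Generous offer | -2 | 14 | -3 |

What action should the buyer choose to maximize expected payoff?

Compute the buyer's expected payoff for each action, taking the expectation over the seller's type.
E[Lowball] = 0.5·(-3) + 0.5·(2) = -0.5
E[Fair offer] = 0.5·(-5) + 0.5·(5) = 0
E[Generous offer] = 0.5·(14) + 0.5·(-2) = 6
Best response: Generous offer (6 is the largest).

Generous offer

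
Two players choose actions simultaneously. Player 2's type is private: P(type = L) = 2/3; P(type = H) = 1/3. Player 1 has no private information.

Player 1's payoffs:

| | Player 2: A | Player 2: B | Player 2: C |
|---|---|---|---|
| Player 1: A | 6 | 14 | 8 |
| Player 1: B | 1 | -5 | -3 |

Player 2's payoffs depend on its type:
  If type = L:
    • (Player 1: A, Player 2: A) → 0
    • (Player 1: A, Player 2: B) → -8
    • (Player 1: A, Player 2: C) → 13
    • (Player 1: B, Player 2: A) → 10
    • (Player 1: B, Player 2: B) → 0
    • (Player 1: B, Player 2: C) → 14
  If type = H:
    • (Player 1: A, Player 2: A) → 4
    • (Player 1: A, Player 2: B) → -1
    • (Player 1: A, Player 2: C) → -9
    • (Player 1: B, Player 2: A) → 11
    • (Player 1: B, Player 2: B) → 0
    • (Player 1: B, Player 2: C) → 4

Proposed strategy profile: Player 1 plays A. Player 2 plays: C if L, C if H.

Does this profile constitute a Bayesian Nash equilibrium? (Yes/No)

Player 1 plays A: E[A] = 2/3·(8) + 1/3·(8) = 8; E[B] = -3. Best-responding. ✓
Player 2 (type L), facing A: A gives 0, B gives -8, C gives 13. Proposed C is best. ✓
Player 2 (type H), facing A: A gives 4, B gives -1, C gives -9. Proposed C is not best — profitable deviation exists. ✗

No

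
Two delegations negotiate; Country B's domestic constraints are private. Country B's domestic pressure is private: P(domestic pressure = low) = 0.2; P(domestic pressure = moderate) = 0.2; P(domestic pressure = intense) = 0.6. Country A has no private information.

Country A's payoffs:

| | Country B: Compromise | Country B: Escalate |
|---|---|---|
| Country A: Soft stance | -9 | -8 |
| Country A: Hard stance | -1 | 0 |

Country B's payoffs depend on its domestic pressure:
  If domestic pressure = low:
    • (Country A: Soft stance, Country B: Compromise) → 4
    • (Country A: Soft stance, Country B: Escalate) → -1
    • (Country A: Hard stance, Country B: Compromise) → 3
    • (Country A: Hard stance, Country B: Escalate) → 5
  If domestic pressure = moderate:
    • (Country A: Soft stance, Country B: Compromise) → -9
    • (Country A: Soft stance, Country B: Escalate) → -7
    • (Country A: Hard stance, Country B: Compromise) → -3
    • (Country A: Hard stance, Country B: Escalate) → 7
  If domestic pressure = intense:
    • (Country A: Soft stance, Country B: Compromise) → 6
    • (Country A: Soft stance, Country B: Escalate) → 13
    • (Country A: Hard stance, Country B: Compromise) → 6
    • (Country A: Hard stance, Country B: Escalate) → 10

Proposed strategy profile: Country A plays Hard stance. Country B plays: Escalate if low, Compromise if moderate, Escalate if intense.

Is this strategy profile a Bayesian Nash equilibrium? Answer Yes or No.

Country A plays Hard stance: E[Hard stance] = 0.2·(0) + 0.2·(-1) + 0.6·(0) = -0.2; E[Soft stance] = -8.2. Best-responding. ✓
Country B (domestic pressure low), facing Hard stance: Compromise gives 3, Escalate gives 5. Proposed Escalate is best. ✓
Country B (domestic pressure moderate), facing Hard stance: Compromise gives -3, Escalate gives 7. Proposed Compromise is not best — profitable deviation exists. ✗
Country B (domestic pressure intense), facing Hard stance: Compromise gives 6, Escalate gives 10. Proposed Escalate is best. ✓

No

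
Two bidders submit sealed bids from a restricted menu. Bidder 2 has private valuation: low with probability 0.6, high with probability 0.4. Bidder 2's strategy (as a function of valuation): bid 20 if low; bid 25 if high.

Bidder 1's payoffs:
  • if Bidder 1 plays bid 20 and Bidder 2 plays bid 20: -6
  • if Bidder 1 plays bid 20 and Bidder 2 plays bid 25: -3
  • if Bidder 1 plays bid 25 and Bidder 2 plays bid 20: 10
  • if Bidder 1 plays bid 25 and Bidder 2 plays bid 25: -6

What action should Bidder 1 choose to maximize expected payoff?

Compute Bidder 1's expected payoff for each action, taking the expectation over Bidder 2's type.
E[bid 20] = 0.6·(-6) + 0.4·(-3) = -4.8
E[bid 25] = 0.6·(10) + 0.4·(-6) = 3.6
Best response: bid 25 (3.6 is the largest).

bid 25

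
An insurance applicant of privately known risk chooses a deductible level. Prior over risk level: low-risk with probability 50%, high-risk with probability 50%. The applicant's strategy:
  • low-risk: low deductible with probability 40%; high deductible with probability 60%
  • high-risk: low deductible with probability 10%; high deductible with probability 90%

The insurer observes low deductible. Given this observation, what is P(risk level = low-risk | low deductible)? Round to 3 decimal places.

0.800

Apply Bayes' rule using the sender's strategy as the likelihood.
P(low deductible) = 0.5·0.4 + 0.5·0.1 = 0.25
P(low-risk | low deductible) = (0.5·0.4) / 0.25 = 0.2 / 0.25 = 0.8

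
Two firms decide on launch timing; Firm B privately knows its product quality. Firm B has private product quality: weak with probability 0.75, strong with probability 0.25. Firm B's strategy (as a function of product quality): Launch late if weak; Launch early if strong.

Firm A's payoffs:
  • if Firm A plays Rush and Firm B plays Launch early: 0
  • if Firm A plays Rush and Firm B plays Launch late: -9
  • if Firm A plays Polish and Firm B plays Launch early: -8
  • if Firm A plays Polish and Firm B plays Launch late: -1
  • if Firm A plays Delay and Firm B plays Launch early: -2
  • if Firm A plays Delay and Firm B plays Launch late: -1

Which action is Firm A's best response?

E[Rush] = 0.75·(-9) + 0.25·(0) = -6.75
E[Polish] = 0.75·(-1) + 0.25·(-8) = -2.75
E[Delay] = 0.75·(-1) + 0.25·(-2) = -1.25
Best response: Delay (-1.25 is the largest).

Delay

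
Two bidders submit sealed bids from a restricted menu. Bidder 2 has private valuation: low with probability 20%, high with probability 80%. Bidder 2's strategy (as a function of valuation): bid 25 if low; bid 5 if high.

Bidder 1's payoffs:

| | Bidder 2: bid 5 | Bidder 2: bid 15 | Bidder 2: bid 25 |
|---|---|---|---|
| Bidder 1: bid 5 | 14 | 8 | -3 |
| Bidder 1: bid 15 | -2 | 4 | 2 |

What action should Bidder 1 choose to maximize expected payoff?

E[bid 5] = 0.2·(-3) + 0.8·(14) = 10.6
E[bid 15] = 0.2·(2) + 0.8·(-2) = -1.2
Best response: bid 5 (10.6 is the largest).

bid 5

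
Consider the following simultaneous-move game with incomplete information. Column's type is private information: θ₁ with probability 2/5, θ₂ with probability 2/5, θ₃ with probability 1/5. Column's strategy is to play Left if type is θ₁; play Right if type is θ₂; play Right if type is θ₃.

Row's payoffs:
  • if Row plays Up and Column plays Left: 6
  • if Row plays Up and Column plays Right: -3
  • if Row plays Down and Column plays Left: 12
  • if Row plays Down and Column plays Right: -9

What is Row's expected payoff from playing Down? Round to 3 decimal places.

Take the expectation over Column's type, weighting each type's action by its prior probability.
E[Down] = 2/5·12 + 2/5·(-9) + 1/5·(-9) = 24/5 + (-18/5) + (-9/5) = -3/5

-0.600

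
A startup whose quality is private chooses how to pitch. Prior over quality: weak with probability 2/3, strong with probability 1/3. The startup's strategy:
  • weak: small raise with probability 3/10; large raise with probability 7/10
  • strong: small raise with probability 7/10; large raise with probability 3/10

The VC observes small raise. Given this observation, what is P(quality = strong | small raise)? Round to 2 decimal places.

0.54

P(small raise) = (2/3)·(3/10) + (1/3)·(7/10) = 13/30
P(strong | small raise) = ((1/3)·(7/10)) / (13/30) = (7/30) / (13/30) = 7/13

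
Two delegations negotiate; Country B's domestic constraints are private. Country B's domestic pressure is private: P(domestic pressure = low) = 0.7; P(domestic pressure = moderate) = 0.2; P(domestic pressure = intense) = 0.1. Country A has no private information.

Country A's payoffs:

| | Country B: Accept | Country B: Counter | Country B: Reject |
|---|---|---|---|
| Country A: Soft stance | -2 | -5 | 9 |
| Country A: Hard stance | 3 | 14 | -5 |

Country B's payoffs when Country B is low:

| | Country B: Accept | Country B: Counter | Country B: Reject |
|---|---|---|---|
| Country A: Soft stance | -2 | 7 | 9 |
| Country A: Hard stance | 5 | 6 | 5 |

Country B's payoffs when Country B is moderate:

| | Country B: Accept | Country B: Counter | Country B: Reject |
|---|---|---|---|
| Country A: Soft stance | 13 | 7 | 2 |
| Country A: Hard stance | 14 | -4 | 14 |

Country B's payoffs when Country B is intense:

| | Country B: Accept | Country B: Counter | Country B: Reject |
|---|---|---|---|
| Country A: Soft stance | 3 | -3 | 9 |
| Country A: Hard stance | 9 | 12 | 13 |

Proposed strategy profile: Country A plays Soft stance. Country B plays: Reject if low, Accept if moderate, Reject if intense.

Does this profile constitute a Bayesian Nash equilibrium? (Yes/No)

Yes

A profile is a BNE iff every type of every player is best-responding given beliefs about the other side.
Country A plays Soft stance: E[Soft stance] = 0.7·(9) + 0.2·(-2) + 0.1·(9) = 6.8; E[Hard stance] = -3.4. Best-responding. ✓
Country B (domestic pressure low), facing Soft stance: Accept gives -2, Counter gives 7, Reject gives 9. Proposed Reject is best. ✓
Country B (domestic pressure moderate), facing Soft stance: Accept gives 13, Counter gives 7, Reject gives 2. Proposed Accept is best. ✓
Country B (domestic pressure intense), facing Soft stance: Accept gives 3, Counter gives -3, Reject gives 9. Proposed Reject is best. ✓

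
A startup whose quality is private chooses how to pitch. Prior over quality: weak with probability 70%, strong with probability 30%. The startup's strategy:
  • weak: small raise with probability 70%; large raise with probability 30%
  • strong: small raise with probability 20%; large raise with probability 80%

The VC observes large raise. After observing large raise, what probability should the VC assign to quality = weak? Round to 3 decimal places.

P(large raise) = 0.7·0.3 + 0.3·0.8 = 0.45
P(weak | large raise) = (0.7·0.3) / 0.45 = 0.21 / 0.45 = 0.466667

0.467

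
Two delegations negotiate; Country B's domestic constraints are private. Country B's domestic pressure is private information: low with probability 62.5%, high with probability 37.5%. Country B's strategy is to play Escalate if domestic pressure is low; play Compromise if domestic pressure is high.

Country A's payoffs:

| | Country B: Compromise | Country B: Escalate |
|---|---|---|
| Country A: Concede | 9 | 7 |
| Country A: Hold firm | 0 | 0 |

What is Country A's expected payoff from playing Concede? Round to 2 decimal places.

7.75

E[Concede] = 0.625·7 + 0.375·9 = 4.375 + 3.375 = 7.75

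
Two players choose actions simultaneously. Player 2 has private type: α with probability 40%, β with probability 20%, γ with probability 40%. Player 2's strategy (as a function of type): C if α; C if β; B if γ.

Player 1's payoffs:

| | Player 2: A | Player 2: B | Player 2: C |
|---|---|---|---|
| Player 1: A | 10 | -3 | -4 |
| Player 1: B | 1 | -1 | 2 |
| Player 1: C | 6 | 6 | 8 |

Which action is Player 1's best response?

Compute Player 1's expected payoff for each action, taking the expectation over Player 2's type.
E[A] = 0.4·(-4) + 0.2·(-4) + 0.4·(-3) = -3.6
E[B] = 0.4·(2) + 0.2·(2) + 0.4·(-1) = 0.8
E[C] = 0.4·(8) + 0.2·(8) + 0.4·(6) = 7.2
Best response: C (7.2 is the largest).

C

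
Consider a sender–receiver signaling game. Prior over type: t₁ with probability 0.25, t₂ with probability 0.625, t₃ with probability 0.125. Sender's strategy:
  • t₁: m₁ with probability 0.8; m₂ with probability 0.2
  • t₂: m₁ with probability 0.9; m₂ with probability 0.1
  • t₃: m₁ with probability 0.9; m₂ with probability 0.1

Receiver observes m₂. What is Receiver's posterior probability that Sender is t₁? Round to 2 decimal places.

Apply Bayes' rule using the sender's strategy as the likelihood.
P(m₂) = 0.25·0.2 + 0.625·0.1 + 0.125·0.1 = 0.125
P(t₁ | m₂) = (0.25·0.2) / 0.125 = 0.05 / 0.125 = 0.4

0.40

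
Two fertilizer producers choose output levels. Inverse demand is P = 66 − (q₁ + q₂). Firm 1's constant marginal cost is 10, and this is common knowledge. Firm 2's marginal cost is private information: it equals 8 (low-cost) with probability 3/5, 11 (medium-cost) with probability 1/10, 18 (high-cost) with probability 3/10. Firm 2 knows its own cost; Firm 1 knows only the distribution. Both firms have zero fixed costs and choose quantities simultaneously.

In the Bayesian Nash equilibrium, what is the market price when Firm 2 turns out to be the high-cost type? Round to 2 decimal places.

32.45

Each type of Firm 2 best-responds to q₁; Firm 1 best-responds to the expected q₂ over Firm 2's types.
Firm 2 with cost c maximizes (66 − (q₁+q₂) − c)·q₂, giving q₂(c) = (66 − c − q₁)/2.
E[c₂] = 3/5·8 + 1/10·11 + 3/10·18 = 11.3
Firm 1's FOC against E[q₂] yields q₁ = (66 − 2·10 + E[c₂])/3 = (66 − 20 + 11.3)/3 = 19.1.
q₂(high-cost) = 14.45, so P = 66 − (19.1 + 14.45) = 32.45.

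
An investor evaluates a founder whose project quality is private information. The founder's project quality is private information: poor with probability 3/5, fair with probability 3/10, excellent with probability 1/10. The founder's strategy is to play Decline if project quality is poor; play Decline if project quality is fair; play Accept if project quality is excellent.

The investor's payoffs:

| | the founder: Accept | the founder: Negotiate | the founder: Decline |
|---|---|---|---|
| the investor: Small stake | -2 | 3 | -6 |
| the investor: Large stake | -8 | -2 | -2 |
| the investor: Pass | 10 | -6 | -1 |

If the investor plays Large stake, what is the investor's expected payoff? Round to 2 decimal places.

-2.60

Take the expectation over the founder's project quality, weighting each type's action by its prior probability.
E[Large stake] = 3/5·(-2) + 3/10·(-2) + 1/10·(-8) = (-6/5) + (-3/5) + (-4/5) = -13/5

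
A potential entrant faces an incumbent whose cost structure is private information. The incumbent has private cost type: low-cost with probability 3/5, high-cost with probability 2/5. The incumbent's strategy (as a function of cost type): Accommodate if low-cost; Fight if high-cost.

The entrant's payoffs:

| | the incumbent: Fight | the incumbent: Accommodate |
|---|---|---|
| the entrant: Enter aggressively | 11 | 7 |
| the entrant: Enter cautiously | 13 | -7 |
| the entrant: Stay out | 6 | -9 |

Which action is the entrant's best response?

Enter aggressively

Compute the entrant's expected payoff for each action, taking the expectation over the incumbent's type.
E[Enter aggressively] = 3/5·(7) + 2/5·(11) = 43/5
E[Enter cautiously] = 3/5·(-7) + 2/5·(13) = 1
E[Stay out] = 3/5·(-9) + 2/5·(6) = -3
Best response: Enter aggressively (43/5 is the largest).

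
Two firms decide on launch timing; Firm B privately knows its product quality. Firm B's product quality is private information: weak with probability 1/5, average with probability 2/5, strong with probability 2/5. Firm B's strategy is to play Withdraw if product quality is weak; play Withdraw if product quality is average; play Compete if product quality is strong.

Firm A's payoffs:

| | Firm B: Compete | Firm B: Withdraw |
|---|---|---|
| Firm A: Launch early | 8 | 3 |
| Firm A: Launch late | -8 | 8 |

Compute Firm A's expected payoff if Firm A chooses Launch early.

5

E[Launch early] = 1/5·3 + 2/5·3 + 2/5·8 = 3/5 + 6/5 + 16/5 = 5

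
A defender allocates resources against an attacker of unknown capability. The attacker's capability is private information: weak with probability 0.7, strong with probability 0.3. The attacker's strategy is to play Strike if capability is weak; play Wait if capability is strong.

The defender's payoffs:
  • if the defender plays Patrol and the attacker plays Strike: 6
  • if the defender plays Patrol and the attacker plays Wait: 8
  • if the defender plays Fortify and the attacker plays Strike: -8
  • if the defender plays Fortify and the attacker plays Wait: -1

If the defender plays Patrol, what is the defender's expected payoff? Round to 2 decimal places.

E[Patrol] = 0.7·6 + 0.3·8 = 4.2 + 2.4 = 6.6

6.60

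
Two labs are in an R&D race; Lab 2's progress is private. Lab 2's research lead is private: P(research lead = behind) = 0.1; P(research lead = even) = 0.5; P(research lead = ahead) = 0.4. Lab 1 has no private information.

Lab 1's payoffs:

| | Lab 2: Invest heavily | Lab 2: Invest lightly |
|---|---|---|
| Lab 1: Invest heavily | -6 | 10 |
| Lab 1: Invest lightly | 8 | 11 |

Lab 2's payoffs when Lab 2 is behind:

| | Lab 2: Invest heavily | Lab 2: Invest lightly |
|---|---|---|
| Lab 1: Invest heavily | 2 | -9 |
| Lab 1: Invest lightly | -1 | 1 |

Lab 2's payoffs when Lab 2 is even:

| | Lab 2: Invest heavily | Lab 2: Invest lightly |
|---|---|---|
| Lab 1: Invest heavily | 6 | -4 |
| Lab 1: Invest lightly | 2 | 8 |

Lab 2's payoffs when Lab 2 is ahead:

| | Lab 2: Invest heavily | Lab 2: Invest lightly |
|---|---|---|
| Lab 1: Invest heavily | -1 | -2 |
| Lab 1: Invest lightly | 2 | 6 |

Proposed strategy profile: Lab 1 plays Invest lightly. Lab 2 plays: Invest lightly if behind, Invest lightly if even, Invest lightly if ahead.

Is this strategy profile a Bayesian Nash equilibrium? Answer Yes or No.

Lab 1 plays Invest lightly: E[Invest lightly] = 0.1·(11) + 0.5·(11) + 0.4·(11) = 11; E[Invest heavily] = 10. Best-responding. ✓
Lab 2 (research lead behind), facing Invest lightly: Invest heavily gives -1, Invest lightly gives 1. Proposed Invest lightly is best. ✓
Lab 2 (research lead even), facing Invest lightly: Invest heavily gives 2, Invest lightly gives 8. Proposed Invest lightly is best. ✓
Lab 2 (research lead ahead), facing Invest lightly: Invest heavily gives 2, Invest lightly gives 6. Proposed Invest lightly is best. ✓

Yes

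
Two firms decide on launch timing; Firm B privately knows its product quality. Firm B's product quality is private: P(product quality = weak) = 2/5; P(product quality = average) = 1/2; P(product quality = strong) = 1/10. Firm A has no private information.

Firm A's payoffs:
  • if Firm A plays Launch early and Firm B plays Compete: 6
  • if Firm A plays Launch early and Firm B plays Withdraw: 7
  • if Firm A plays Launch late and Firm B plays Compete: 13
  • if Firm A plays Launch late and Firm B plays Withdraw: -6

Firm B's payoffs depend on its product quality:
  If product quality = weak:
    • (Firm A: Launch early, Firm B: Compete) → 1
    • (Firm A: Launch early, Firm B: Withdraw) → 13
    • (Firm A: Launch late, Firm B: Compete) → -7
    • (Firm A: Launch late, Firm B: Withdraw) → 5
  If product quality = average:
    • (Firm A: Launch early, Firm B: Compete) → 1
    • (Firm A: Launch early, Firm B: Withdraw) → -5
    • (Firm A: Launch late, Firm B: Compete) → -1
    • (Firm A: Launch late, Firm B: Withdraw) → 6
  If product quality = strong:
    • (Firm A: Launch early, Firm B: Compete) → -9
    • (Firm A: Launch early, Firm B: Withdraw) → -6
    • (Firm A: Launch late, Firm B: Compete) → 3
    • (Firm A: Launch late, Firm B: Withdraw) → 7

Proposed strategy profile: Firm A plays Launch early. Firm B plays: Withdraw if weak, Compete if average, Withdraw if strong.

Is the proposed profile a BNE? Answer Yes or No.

A profile is a BNE iff every type of every player is best-responding given beliefs about the other side.
Firm A plays Launch early: E[Launch early] = 2/5·(7) + 1/2·(6) + 1/10·(7) = 13/2; E[Launch late] = 7/2. Best-responding. ✓
Firm B (product quality weak), facing Launch early: Compete gives 1, Withdraw gives 13. Proposed Withdraw is best. ✓
Firm B (product quality average), facing Launch early: Compete gives 1, Withdraw gives -5. Proposed Compete is best. ✓
Firm B (product quality strong), facing Launch early: Compete gives -9, Withdraw gives -6. Proposed Withdraw is best. ✓

Yes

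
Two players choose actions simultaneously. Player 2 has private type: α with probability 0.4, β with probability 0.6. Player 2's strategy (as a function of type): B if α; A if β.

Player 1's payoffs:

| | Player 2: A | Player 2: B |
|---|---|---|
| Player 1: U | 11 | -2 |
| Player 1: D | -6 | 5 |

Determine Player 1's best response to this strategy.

E[U] = 0.4·(-2) + 0.6·(11) = 5.8
E[D] = 0.4·(5) + 0.6·(-6) = -1.6
Best response: U (5.8 is the largest).

U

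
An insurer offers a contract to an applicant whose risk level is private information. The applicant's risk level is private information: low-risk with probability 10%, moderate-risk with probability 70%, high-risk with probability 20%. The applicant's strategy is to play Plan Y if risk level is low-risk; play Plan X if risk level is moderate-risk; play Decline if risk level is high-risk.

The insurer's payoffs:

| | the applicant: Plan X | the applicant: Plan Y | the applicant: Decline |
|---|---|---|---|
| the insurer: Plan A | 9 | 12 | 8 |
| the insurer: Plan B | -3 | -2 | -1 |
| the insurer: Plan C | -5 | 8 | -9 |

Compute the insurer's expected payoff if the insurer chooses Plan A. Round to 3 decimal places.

9.100

E[Plan A] = 0.1·12 + 0.7·9 + 0.2·8 = 1.2 + 6.3 + 1.6 = 9.1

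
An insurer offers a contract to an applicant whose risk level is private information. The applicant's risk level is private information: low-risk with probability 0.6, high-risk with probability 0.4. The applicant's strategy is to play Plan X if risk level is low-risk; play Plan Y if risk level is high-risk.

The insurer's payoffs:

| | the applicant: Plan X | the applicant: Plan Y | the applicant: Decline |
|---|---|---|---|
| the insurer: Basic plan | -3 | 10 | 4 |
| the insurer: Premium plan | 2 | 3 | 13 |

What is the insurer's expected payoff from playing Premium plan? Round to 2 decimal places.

2.40

E[Premium plan] = 0.6·2 + 0.4·3 = 1.2 + 1.2 = 2.4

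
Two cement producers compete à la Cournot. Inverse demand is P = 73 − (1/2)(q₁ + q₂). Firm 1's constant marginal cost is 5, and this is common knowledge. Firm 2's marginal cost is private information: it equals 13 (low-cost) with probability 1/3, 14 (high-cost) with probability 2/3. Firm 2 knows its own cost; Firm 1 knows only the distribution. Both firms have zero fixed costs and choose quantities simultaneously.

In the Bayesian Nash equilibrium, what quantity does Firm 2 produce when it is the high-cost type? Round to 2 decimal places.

33.44

Type-c best response for Firm 2: q₂(c) = (73 − c) − q₁/2.
Firm 1 maximizes expected profit; its first-order condition is 73 − q₁ − (1/2)E[q₂] − 5 = 0.
Substituting E[q₂] and solving: E[c₂] = 13.6667, so q₁ = (73 − 2·5 + 13.6667)/(3/2) = 51.1111.
q₂(high-cost) = (73 − 14 − (1/2)·51.1111) = 33.4444.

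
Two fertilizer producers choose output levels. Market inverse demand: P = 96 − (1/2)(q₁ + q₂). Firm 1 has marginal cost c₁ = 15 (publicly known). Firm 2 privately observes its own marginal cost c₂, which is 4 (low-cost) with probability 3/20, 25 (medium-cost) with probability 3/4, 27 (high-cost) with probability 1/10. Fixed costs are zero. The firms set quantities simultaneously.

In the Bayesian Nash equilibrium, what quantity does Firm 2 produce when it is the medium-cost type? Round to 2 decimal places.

Type-c best response for Firm 2: q₂(c) = (96 − c) − q₁/2.
Firm 1 maximizes expected profit; its first-order condition is 96 − q₁ − (1/2)E[q₂] − 15 = 0.
Substituting E[q₂] and solving: E[c₂] = 22.05, so q₁ = (96 − 2·15 + 22.05)/(3/2) = 58.7.
q₂(medium-cost) = (96 − 25 − (1/2)·58.7) = 41.65.

41.65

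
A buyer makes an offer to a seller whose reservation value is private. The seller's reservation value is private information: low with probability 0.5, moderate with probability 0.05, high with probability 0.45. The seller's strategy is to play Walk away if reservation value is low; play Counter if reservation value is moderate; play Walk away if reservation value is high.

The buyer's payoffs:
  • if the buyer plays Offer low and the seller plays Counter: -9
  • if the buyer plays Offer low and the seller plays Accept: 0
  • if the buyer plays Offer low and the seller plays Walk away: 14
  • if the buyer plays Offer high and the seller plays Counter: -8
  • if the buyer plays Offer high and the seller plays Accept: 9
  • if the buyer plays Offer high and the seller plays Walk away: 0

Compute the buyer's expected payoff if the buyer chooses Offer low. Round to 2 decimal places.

E[Offer low] = 0.5·14 + 0.05·(-9) + 0.45·14 = 7 + (-0.45) + 6.3 = 12.85

12.85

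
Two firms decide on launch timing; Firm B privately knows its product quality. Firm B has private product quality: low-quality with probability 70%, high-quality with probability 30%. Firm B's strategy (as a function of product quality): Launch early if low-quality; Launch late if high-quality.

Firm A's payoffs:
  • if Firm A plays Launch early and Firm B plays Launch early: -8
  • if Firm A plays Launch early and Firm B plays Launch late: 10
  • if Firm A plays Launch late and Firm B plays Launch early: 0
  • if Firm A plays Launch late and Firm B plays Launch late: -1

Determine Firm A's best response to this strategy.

E[Launch early] = 0.7·(-8) + 0.3·(10) = -2.6
E[Launch late] = 0.7·(0) + 0.3·(-1) = -0.3
Best response: Launch late (-0.3 is the largest).

Launch late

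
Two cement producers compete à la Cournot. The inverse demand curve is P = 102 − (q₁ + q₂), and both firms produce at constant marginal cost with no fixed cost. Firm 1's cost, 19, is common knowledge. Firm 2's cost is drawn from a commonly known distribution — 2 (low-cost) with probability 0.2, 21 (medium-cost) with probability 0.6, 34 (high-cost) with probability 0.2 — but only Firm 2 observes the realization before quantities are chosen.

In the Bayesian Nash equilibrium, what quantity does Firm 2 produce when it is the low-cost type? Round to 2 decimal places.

Type-c best response for Firm 2: q₂(c) = (102 − c)/2 − q₁/2.
Firm 1 maximizes expected profit; its first-order condition is 102 − 2q₁ − E[q₂] − 19 = 0.
Substituting E[q₂] and solving: E[c₂] = 19.8, so q₁ = (102 − 2·19 + 19.8)/3 = 27.9333.
q₂(low-cost) = (102 − 2 − 27.9333)/2 = 36.0333.

36.03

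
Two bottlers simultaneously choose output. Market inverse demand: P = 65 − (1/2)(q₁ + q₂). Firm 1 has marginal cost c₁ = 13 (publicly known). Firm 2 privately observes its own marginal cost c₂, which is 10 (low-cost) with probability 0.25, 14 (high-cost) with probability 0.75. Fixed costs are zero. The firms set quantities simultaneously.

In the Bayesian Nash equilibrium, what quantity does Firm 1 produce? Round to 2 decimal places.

Type-c best response for Firm 2: q₂(c) = (65 − c) − q₁/2.
Firm 1 maximizes expected profit; its first-order condition is 65 − q₁ − (1/2)E[q₂] − 13 = 0.
Substituting E[q₂] and solving: E[c₂] = 13, so q₁ = (65 − 2·13 + 13)/(3/2) = 34.6667.

34.67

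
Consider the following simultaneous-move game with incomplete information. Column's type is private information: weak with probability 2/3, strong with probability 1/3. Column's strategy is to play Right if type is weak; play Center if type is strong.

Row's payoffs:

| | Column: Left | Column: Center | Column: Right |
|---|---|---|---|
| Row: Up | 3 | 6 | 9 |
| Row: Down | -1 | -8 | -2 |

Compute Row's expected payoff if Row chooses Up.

E[Up] = 2/3·9 + 1/3·6 = 6 + 2 = 8

8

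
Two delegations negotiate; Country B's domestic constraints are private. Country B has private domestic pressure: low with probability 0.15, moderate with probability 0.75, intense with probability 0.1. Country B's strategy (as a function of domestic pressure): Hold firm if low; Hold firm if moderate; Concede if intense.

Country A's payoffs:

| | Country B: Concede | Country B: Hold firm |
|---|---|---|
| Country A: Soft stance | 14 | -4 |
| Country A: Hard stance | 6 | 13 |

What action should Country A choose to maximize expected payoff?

E[Soft stance] = 0.15·(-4) + 0.75·(-4) + 0.1·(14) = -2.2
E[Hard stance] = 0.15·(13) + 0.75·(13) + 0.1·(6) = 12.3
Best response: Hard stance (12.3 is the largest).

Hard stance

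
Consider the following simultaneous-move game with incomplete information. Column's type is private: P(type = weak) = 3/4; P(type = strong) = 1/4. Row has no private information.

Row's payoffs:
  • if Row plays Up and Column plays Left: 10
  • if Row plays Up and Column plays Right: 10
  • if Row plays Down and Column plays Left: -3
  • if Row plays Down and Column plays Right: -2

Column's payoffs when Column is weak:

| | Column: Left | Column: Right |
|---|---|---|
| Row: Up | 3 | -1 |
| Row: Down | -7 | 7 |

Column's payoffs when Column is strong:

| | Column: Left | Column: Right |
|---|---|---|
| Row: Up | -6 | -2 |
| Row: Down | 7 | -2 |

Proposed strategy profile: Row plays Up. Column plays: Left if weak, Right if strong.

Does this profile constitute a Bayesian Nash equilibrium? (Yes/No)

Row plays Up: E[Up] = 3/4·(10) + 1/4·(10) = 10; E[Down] = -11/4. Best-responding. ✓
Column (type weak), facing Up: Left gives 3, Right gives -1. Proposed Left is best. ✓
Column (type strong), facing Up: Left gives -6, Right gives -2. Proposed Right is best. ✓

Yes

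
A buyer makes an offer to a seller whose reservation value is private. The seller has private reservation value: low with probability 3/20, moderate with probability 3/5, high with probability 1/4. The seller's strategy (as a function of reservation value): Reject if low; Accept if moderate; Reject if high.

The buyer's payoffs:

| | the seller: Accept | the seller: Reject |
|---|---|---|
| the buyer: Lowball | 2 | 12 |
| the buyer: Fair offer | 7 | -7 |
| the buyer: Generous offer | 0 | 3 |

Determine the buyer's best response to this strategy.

Lowball

Compute the buyer's expected payoff for each action, taking the expectation over the seller's type.
E[Lowball] = 3/20·(12) + 3/5·(2) + 1/4·(12) = 6
E[Fair offer] = 3/20·(-7) + 3/5·(7) + 1/4·(-7) = 7/5
E[Generous offer] = 3/20·(3) + 3/5·(0) + 1/4·(3) = 6/5
Best response: Lowball (6 is the largest).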